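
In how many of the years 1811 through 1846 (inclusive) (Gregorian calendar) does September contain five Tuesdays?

11

September has 30 days; it has five Tuesdays when Tuesday falls among the first (month-length − 28) days — i.e. when September 1 is one of Tuesday/Monday.
September 1 by year: 1811:Sun 1812:Tue✓ 1813:Wed 1814:Thu 1815:Fri 1816:Sun 1817:Mon✓ 1818:Tue✓ 1819:Wed 1820:Fri 1821:Sat 1822:Sun 1823:Mon✓ 1824:Wed 1825:Thu …(6 more)… 1832:Sat 1833:Sun 1834:Mon✓ 1835:Tue✓ 1836:Thu 1837:Fri 1838:Sat 1839:Sun 1840:Tue✓ 1841:Wed 1842:Thu 1843:Fri 1844:Sun 1845:Mon✓ 1846:Tue✓
Years with five Tuesdays: 1812, 1817, 1818, 1823, 1828, 1829, 1834, 1835, 1840, 1845, 1846 → 11.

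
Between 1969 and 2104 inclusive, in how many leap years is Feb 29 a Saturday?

4

Leap years in 1969–2104: 33 of them.
Feb 29 weekday advances by 5 (mod 7) from one leap year to the next four years later (or differs when a century non-leap intervenes).
Leap-day weekdays: 1972:Tue 1976:Sun 1980:Fri 1984:Wed 1988:Mon 1992:Sat✓ 1996:Thu 2000:Tue 2004:Sun 2008:Fri 2012:Wed 2016:Mon 2020:Sat✓ …(7 more)… 2052:Thu 2056:Tue 2060:Sun 2064:Fri 2068:Wed 2072:Mon 2076:Sat✓ 2080:Thu 2084:Tue 2088:Sun 2092:Fri 2096:Wed 2104:Fri
Saturday: 1992, 2020, 2048, 2076 → 4.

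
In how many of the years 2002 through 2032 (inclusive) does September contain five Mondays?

10

September has 30 days; it has five Mondays when Monday falls among the first (month-length − 28) days — i.e. when September 1 is one of Monday/Sunday.
September 1 by year: 2002:Sun✓ 2003:Mon✓ 2004:Wed 2005:Thu 2006:Fri 2007:Sat 2008:Mon✓ 2009:Tue 2010:Wed 2011:Thu 2012:Sat 2013:Sun✓ 2014:Mon✓ 2015:Tue 2016:Thu 2017:Fri 2018:Sat 2019:Sun✓ 2020:Tue 2021:Wed 2022:Thu 2023:Fri 2024:Sun✓ 2025:Mon✓ 2026:Tue 2027:Wed 2028:Fri 2029:Sat 2030:Sun✓ 2031:Mon✓ 2032:Wed
Years with five Mondays: 2002, 2003, 2008, 2013, 2014, 2019, 2024, 2025, 2030, 2031 → 10.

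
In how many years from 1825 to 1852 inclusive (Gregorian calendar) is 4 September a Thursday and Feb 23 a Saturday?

1

Check each year's weekday for 4 September and Feb 23:
  1825: Sun/Wed  1826: Mon/Thu  1827: Tue/Fri  1828: Thu/Sat ✓  1829: Fri/Mon  1830: Sat/Tue  1831: Sun/Wed  1832: Tue/Thu  1833: Wed/Sat  1834: Thu/Sun  1835: Fri/Mon  1836: Sun/Tue  1837: Mon/Thu  1838: Tue/Fri  1839: Wed/Sat  1840: Fri/Sun  1841: Sat/Tue  1842: Sun/Wed  1843: Mon/Thu  1844: Wed/Fri  1845: Thu/Sun  1846: Fri/Mon  1847: Sat/Tue  1848: Mon/Wed  1849: Tue/Fri  1850: Wed/Sat  1851: Thu/Sun  1852: Sat/Mon
Both conditions hold in: 1828 — 1.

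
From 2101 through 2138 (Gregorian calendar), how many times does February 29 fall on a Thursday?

1

Leap years in 2101–2138: 9 of them.
Feb 29 weekday advances by 5 (mod 7) from one leap year to the next four years later (or differs when a century non-leap intervenes).
Leap-day weekdays: 2104:Fri 2108:Wed 2112:Mon 2116:Sat 2120:Thu✓ 2124:Tue 2128:Sun 2132:Fri 2136:Wed
Thursday: 2120 → 1.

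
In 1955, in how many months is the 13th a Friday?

1

Check the 13th of each month of 1955: Jan 13: Thu, Feb 13: Sun, Mar 13: Sun, Apr 13: Wed, May 13: Fri, Jun 13: Mon, Jul 13: Wed, Aug 13: Sat, Sep 13: Tue, Oct 13: Thu, Nov 13: Sun, Dec 13: Tue.
Friday occurs in May — 1 month.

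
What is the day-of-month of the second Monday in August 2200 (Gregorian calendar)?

August 1, 2200 is a Friday, so the first Monday is the 4th.
The second Monday is 4 + 7 = 11.

11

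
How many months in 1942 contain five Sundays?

4

A month of length L has five Sundays iff its first Sunday is on day ≤ L−28 (so day 1–3 in a 31-day month, 1–2 in a 30-day month, day 1 in a leap February).
Checking each month of 1942: Jan starts Thu (31d); Feb starts Sun (28d); Mar starts Sun (31d) ✓; Apr starts Wed (30d); May starts Fri (31d) ✓; Jun starts Mon (30d); Jul starts Wed (31d); Aug starts Sat (31d) ✓; Sep starts Tue (30d); Oct starts Thu (31d); Nov starts Sun (30d) ✓; Dec starts Tue (31d).
Five-Sunday months: March, May, August, November → 4.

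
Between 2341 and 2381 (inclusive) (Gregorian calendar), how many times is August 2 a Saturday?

7

Track August 2's weekday year by year (advancing +1, or +2 across a Feb 29):
  2341: Sat ✓  2342: Sun (+1)  2343: Mon (+1)  2344: Wed (+2)  2345: Thu (+1)
  2346: Fri (+1)  2347: Sat (+1) ✓  2348: Mon (+2)  2349: Tue (+1)  2350: Wed (+1)
  2351: Thu (+1)  2352: Sat (+2) ✓  2353: Sun (+1)  2354: Mon (+1)  … (13 more years) …
  2368: Fri (+2)  2369: Sat (+1) ✓  2370: Sun (+1)  2371: Mon (+1)  2372: Wed (+2)
  2373: Thu (+1)  2374: Fri (+1)  2375: Sat (+1) ✓  2376: Mon (+2)  2377: Tue (+1)
  2378: Wed (+1)  2379: Thu (+1)  2380: Sat (+2) ✓  2381: Sun (+1)
Saturday years: 2341, 2347, 2352, 2358, 2369, 2375, 2380 — 7 in total.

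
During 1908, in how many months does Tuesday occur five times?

4

A month of length L has five Tuesdays iff its first Tuesday is on day ≤ L−28 (so day 1–3 in a 31-day month, 1–2 in a 30-day month, day 1 in a leap February).
Checking each month of 1908: Jan starts Wed (31d); Feb starts Sat (29d); Mar starts Sun (31d) ✓; Apr starts Wed (30d); May starts Fri (31d); Jun starts Mon (30d) ✓; Jul starts Wed (31d); Aug starts Sat (31d); Sep starts Tue (30d) ✓; Oct starts Thu (31d); Nov starts Sun (30d); Dec starts Tue (31d) ✓.
Five-Tuesday months: March, June, September, December → 4.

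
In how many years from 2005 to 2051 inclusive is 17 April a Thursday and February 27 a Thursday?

Check each year's weekday for 17 April and February 27:
  2005: Sun/Sun  2006: Mon/Mon  2007: Tue/Tue  2008: Thu/Wed  2009: Fri/Fri  2010: Sat/Sat  2011: Sun/Sun  2012: Tue/Mon  2013: Wed/Wed  2014: Thu/Thu ✓  2015: Fri/Fri  2016: Sun/Sat  2017: Mon/Mon  2018: Tue/Tue  …(19 more)…  2038: Sat/Sat  2039: Sun/Sun  2040: Tue/Mon  2041: Wed/Wed  2042: Thu/Thu ✓  2043: Fri/Fri  2044: Sun/Sat  2045: Mon/Mon  2046: Tue/Tue  2047: Wed/Wed  2048: Fri/Thu  2049: Sat/Sat  2050: Sun/Sun  2051: Mon/Mon
Both conditions hold in: 2014, 2025, 2031, 2042 — 4.

4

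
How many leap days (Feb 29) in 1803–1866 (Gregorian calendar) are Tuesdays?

2

Leap years in 1803–1866: 16 of them.
Feb 29 weekday advances by 5 (mod 7) from one leap year to the next four years later (or differs when a century non-leap intervenes).
Leap-day weekdays: 1804:Wed 1808:Mon 1812:Sat 1816:Thu 1820:Tue✓ 1824:Sun 1828:Fri 1832:Wed 1836:Mon 1840:Sat 1844:Thu 1848:Tue✓ 1852:Sun 1856:Fri 1860:Wed 1864:Mon
Tuesday: 1820, 1848 → 2.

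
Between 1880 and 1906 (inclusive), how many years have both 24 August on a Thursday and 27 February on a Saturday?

0

Check each year's weekday for 24 August and 27 February:
  1880: Tue/Fri  1881: Wed/Sun  1882: Thu/Mon  1883: Fri/Tue  1884: Sun/Wed  1885: Mon/Fri  1886: Tue/Sat  1887: Wed/Sun  1888: Fri/Mon  1889: Sat/Wed  1890: Sun/Thu  1891: Mon/Fri  1892: Wed/Sat  1893: Thu/Mon  1894: Fri/Tue  1895: Sat/Wed  1896: Mon/Thu  1897: Tue/Sat  1898: Wed/Sun  1899: Thu/Mon  1900: Fri/Tue  1901: Sat/Wed  1902: Sun/Thu  1903: Mon/Fri  1904: Wed/Sat  1905: Thu/Mon  1906: Fri/Tue
Both conditions hold in: no year — 0.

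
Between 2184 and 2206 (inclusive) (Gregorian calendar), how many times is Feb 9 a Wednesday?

Track Feb 9's weekday year by year (advancing +1, or +2 across a Feb 29):
  2184: Mon  2185: Wed (+2) ✓  2186: Thu (+1)  2187: Fri (+1)  2188: Sat (+1)
  2189: Mon (+2)  2190: Tue (+1)  2191: Wed (+1) ✓  2192: Thu (+1)  2193: Sat (+2)
  2194: Sun (+1)  2195: Mon (+1)  2196: Tue (+1)  2197: Thu (+2)  2198: Fri (+1)
  2199: Sat (+1)  2200: Sun (+1)  2201: Mon (+1)  2202: Tue (+1)  2203: Wed (+1) ✓
  2204: Thu (+1)  2205: Sat (+2)  2206: Sun (+1)
Wednesday years: 2185, 2191, 2203 — 3 in total.

3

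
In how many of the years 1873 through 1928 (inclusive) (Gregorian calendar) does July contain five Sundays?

25

July has 31 days; it has five Sundays when Sunday falls among the first (month-length − 28) days — i.e. when July 1 is one of Sunday/Saturday/Friday.
July 1 by year: 1873:Tue 1874:Wed 1875:Thu 1876:Sat✓ 1877:Sun✓ 1878:Mon 1879:Tue 1880:Thu 1881:Fri✓ 1882:Sat✓ 1883:Sun✓ 1884:Tue 1885:Wed 1886:Thu 1887:Fri✓ …(26 more)… 1914:Wed 1915:Thu 1916:Sat✓ 1917:Sun✓ 1918:Mon 1919:Tue 1920:Thu 1921:Fri✓ 1922:Sat✓ 1923:Sun✓ 1924:Tue 1925:Wed 1926:Thu 1927:Fri✓ 1928:Sun✓
Years with five Sundays: 1876, 1877, 1881, 1882, 1883, 1887, 1888, 1892, 1893, 1894, 1898, 1899, 1900, 1904, 1905, 1906, 1910, 1911, 1916, 1917, 1921, 1922, 1923, 1927, 1928 → 25.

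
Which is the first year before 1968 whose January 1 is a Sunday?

1967

Jan 1 advances by 2 weekdays after a leap year and by 1 after a common year.
1968: Jan 1 is Monday (leap).
1967: Sunday
1967 begins on a Sunday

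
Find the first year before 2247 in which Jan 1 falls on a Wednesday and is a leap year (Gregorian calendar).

Jan 1 advances by 2 weekdays after a leap year and by 1 after a common year.
2247: Jan 1 is Friday.
2246: Thursday
2245: Wednesday
2244: Monday (leap)
2243: Sunday
2242: Saturday
2241: Friday
2240: Wednesday (leap)
2240 begins on a Wednesday and is a leap year.

2240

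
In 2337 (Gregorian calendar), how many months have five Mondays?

4

A month of length L has five Mondays iff its first Monday is on day ≤ L−28 (so day 1–3 in a 31-day month, 1–2 in a 30-day month, day 1 in a leap February).
Checking each month of 2337: Jan starts Fri (31d); Feb starts Mon (28d); Mar starts Mon (31d) ✓; Apr starts Thu (30d); May starts Sat (31d) ✓; Jun starts Tue (30d); Jul starts Thu (31d); Aug starts Sun (31d) ✓; Sep starts Wed (30d); Oct starts Fri (31d); Nov starts Mon (30d) ✓; Dec starts Wed (31d).
Five-Monday months: March, May, August, November → 4.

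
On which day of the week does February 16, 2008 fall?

January 1, 2008 is a Tuesday.
February 16 is day 47 of the year, i.e. 46 days after Jan 1.
46 mod 7 = 4, so advance 4 weekdays from Tuesday: Saturday.

Saturday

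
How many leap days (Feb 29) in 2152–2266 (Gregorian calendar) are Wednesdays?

5

Leap years in 2152–2266: 28 of them.
Feb 29 weekday advances by 5 (mod 7) from one leap year to the next four years later (or differs when a century non-leap intervenes).
Leap-day weekdays: 2152:Tue 2156:Sun 2160:Fri 2164:Wed✓ 2168:Mon 2172:Sat 2176:Thu 2180:Tue 2184:Sun 2188:Fri 2192:Wed✓ 2196:Mon 2204:Wed✓ 2208:Mon 2212:Sat 2216:Thu 2220:Tue 2224:Sun 2228:Fri 2232:Wed✓ 2236:Mon 2240:Sat 2244:Thu 2248:Tue 2252:Sun 2256:Fri 2260:Wed✓ 2264:Mon
Wednesday: 2164, 2192, 2204, 2232, 2260 → 5.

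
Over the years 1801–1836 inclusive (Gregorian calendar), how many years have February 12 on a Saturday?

5

Track February 12's weekday year by year (advancing +1, or +2 across a Feb 29):
  1801: Thu  1802: Fri (+1)  1803: Sat (+1) ✓  1804: Sun (+1)  1805: Tue (+2)
  1806: Wed (+1)  1807: Thu (+1)  1808: Fri (+1)  1809: Sun (+2)  1810: Mon (+1)
  1811: Tue (+1)  1812: Wed (+1)  1813: Fri (+2)  1814: Sat (+1) ✓  … (8 more years) …
  1823: Wed (+1)  1824: Thu (+1)  1825: Sat (+2) ✓  1826: Sun (+1)  1827: Mon (+1)
  1828: Tue (+1)  1829: Thu (+2)  1830: Fri (+1)  1831: Sat (+1) ✓  1832: Sun (+1)
  1833: Tue (+2)  1834: Wed (+1)  1835: Thu (+1)  1836: Fri (+1)
Saturday years: 1803, 1814, 1820, 1825, 1831 — 5 in total.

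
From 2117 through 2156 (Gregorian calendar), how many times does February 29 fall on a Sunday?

Leap years in 2117–2156: 10 of them.
Feb 29 weekday advances by 5 (mod 7) from one leap year to the next four years later (or differs when a century non-leap intervenes).
Leap-day weekdays: 2120:Thu 2124:Tue 2128:Sun✓ 2132:Fri 2136:Wed 2140:Mon 2144:Sat 2148:Thu 2152:Tue 2156:Sun✓
Sunday: 2128, 2156 → 2.

2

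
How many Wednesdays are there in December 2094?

5

December 2094 has 31 days and begins on Wednesday.
The first Wednesday is December 1.
Wednesdays fall on 1, 8, 15, 22, 29 — that's 5.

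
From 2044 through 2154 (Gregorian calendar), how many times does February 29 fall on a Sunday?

3

Leap years in 2044–2154: 27 of them.
Feb 29 weekday advances by 5 (mod 7) from one leap year to the next four years later (or differs when a century non-leap intervenes).
Leap-day weekdays: 2044:Mon 2048:Sat 2052:Thu 2056:Tue 2060:Sun✓ 2064:Fri 2068:Wed 2072:Mon 2076:Sat 2080:Thu 2084:Tue 2088:Sun✓ 2092:Fri 2096:Wed 2104:Fri 2108:Wed 2112:Mon 2116:Sat 2120:Thu 2124:Tue 2128:Sun✓ 2132:Fri 2136:Wed 2140:Mon 2144:Sat 2148:Thu 2152:Tue
Sunday: 2060, 2088, 2128 → 3.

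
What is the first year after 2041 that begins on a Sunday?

2045

Jan 1 advances by 2 weekdays after a leap year and by 1 after a common year.
2041: Jan 1 is Tuesday.
2042: Wednesday
2043: Thursday
2044: Friday (leap)
2045: Sunday
2045 begins on a Sunday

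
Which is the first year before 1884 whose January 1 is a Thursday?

1880

Jan 1 advances by 2 weekdays after a leap year and by 1 after a common year.
1884: Jan 1 is Tuesday (leap).
1883: Monday
1882: Sunday
1881: Saturday
1880: Thursday (leap)
1880 begins on a Thursday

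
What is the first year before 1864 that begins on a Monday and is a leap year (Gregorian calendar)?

1844

Jan 1 advances by 2 weekdays after a leap year and by 1 after a common year.
1864: Jan 1 is Friday (leap).
1863: Thursday
1862: Wednesday
1861: Tuesday
1860: Sunday (leap)
1859: Saturday
1858: Friday
1857: Thursday
1856: Tuesday (leap)
1855: Monday
1854: Sunday
1853: Saturday
1852: Thursday (leap)
1851: Wednesday
1850: Tuesday
1849: Monday
1848: Saturday (leap)
1847: Friday
1846: Thursday
1845: Wednesday
1844: Monday (leap)
1844 begins on a Monday and is a leap year.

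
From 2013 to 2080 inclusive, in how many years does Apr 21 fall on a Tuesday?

10

Track Apr 21's weekday year by year (advancing +1, or +2 across a Feb 29):
  2013: Sun  2014: Mon (+1)  2015: Tue (+1) ✓  2016: Thu (+2)  2017: Fri (+1)
  2018: Sat (+1)  2019: Sun (+1)  2020: Tue (+2) ✓  2021: Wed (+1)  2022: Thu (+1)
  2023: Fri (+1)  2024: Sun (+2)  2025: Mon (+1)  2026: Tue (+1) ✓  … (40 more years) …
  2067: Thu (+1)  2068: Sat (+2)  2069: Sun (+1)  2070: Mon (+1)  2071: Tue (+1) ✓
  2072: Thu (+2)  2073: Fri (+1)  2074: Sat (+1)  2075: Sun (+1)  2076: Tue (+2) ✓
  2077: Wed (+1)  2078: Thu (+1)  2079: Fri (+1)  2080: Sun (+2)
Tuesday years: 2015, 2020, 2026, 2037, 2043, 2048, 2054, 2065, 2071, 2076 — 10 in total.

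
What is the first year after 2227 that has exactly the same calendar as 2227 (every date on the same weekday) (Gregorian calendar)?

2238

Two years share a calendar iff Jan 1 falls on the same weekday and both are leap or both are common. 2227: Jan 1 is Monday, common year.
2228: Jan 1 Tuesday, leap
2229: Jan 1 Thursday, common
2230: Jan 1 Friday, common
2231: Jan 1 Saturday, common
2232: Jan 1 Sunday, leap
2233: Jan 1 Tuesday, common
2234: Jan 1 Wednesday, common
2235: Jan 1 Thursday, common
2236: Jan 1 Friday, leap
2237: Jan 1 Sunday, common
2238: Jan 1 Monday, common
2238 matches on both conditions.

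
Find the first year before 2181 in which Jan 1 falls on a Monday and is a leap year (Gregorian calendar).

Jan 1 advances by 2 weekdays after a leap year and by 1 after a common year.
2181: Jan 1 is Monday.
2180: Saturday (leap)
2179: Friday
2178: Thursday
2177: Wednesday
2176: Monday (leap)
2176 begins on a Monday and is a leap year.

2176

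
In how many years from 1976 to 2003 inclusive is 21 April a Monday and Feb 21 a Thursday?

Check each year's weekday for 21 April and Feb 21:
  1976: Wed/Sat  1977: Thu/Mon  1978: Fri/Tue  1979: Sat/Wed  1980: Mon/Thu ✓  1981: Tue/Sat  1982: Wed/Sun  1983: Thu/Mon  1984: Sat/Tue  1985: Sun/Thu  1986: Mon/Fri  1987: Tue/Sat  1988: Thu/Sun  1989: Fri/Tue  1990: Sat/Wed  1991: Sun/Thu  1992: Tue/Fri  1993: Wed/Sun  1994: Thu/Mon  1995: Fri/Tue  1996: Sun/Wed  1997: Mon/Fri  1998: Tue/Sat  1999: Wed/Sun  2000: Fri/Mon  2001: Sat/Wed  2002: Sun/Thu  2003: Mon/Fri
Both conditions hold in: 1980 — 1.

1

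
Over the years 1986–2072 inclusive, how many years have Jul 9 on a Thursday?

Track Jul 9's weekday year by year (advancing +1, or +2 across a Feb 29):
  1986: Wed  1987: Thu (+1) ✓  1988: Sat (+2)  1989: Sun (+1)  1990: Mon (+1)
  1991: Tue (+1)  1992: Thu (+2) ✓  1993: Fri (+1)  1994: Sat (+1)  1995: Sun (+1)
  1996: Tue (+2)  1997: Wed (+1)  1998: Thu (+1) ✓  1999: Fri (+1)  … (59 more years) …
  2059: Wed (+1)  2060: Fri (+2)  2061: Sat (+1)  2062: Sun (+1)  2063: Mon (+1)
  2064: Wed (+2)  2065: Thu (+1) ✓  2066: Fri (+1)  2067: Sat (+1)  2068: Mon (+2)
  2069: Tue (+1)  2070: Wed (+1)  2071: Thu (+1) ✓  2072: Sat (+2)
Thursday years: 1987, 1992, 1998, 2009, 2015, 2020, 2026, 2037, 2043, 2048, 2054, 2065, 2071 — 13 in total.

13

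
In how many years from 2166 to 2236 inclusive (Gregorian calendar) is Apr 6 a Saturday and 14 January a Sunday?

Check each year's weekday for Apr 6 and 14 January:
  2166: Sun/Tue  2167: Mon/Wed  2168: Wed/Thu  2169: Thu/Sat  2170: Fri/Sun  2171: Sat/Mon  2172: Mon/Tue  2173: Tue/Thu  2174: Wed/Fri  2175: Thu/Sat  2176: Sat/Sun ✓  2177: Sun/Tue  2178: Mon/Wed  2179: Tue/Thu  …(43 more)…  2223: Sun/Tue  2224: Tue/Wed  2225: Wed/Fri  2226: Thu/Sat  2227: Fri/Sun  2228: Sun/Mon  2229: Mon/Wed  2230: Tue/Thu  2231: Wed/Fri  2232: Fri/Sat  2233: Sat/Mon  2234: Sun/Tue  2235: Mon/Wed  2236: Wed/Thu
Both conditions hold in: 2176, 2216 — 2.

2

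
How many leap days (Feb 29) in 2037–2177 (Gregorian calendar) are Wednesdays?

6

Leap years in 2037–2177: 34 of them.
Feb 29 weekday advances by 5 (mod 7) from one leap year to the next four years later (or differs when a century non-leap intervenes).
Leap-day weekdays: 2040:Wed✓ 2044:Mon 2048:Sat 2052:Thu 2056:Tue 2060:Sun 2064:Fri 2068:Wed✓ 2072:Mon 2076:Sat 2080:Thu 2084:Tue 2088:Sun …(8 more)… 2128:Sun 2132:Fri 2136:Wed✓ 2140:Mon 2144:Sat 2148:Thu 2152:Tue 2156:Sun 2160:Fri 2164:Wed✓ 2168:Mon 2172:Sat 2176:Thu
Wednesday: 2040, 2068, 2096, 2108, 2136, 2164 → 6.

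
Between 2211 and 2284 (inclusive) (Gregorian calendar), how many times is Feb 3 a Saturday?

11

Track Feb 3's weekday year by year (advancing +1, or +2 across a Feb 29):
  2211: Sun  2212: Mon (+1)  2213: Wed (+2)  2214: Thu (+1)  2215: Fri (+1)
  2216: Sat (+1) ✓  2217: Mon (+2)  2218: Tue (+1)  2219: Wed (+1)  2220: Thu (+1)
  2221: Sat (+2) ✓  2222: Sun (+1)  2223: Mon (+1)  2224: Tue (+1)  … (46 more years) …
  2271: Fri (+1)  2272: Sat (+1) ✓  2273: Mon (+2)  2274: Tue (+1)  2275: Wed (+1)
  2276: Thu (+1)  2277: Sat (+2) ✓  2278: Sun (+1)  2279: Mon (+1)  2280: Tue (+1)
  2281: Thu (+2)  2282: Fri (+1)  2283: Sat (+1) ✓  2284: Sun (+1)
Saturday years: 2216, 2221, 2227, 2238, 2244, 2249, 2255, 2266, 2272, 2277, 2283 — 11 in total.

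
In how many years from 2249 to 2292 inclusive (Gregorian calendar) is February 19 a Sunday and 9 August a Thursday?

2

Check each year's weekday for February 19 and 9 August:
  2249: Mon/Thu  2250: Tue/Fri  2251: Wed/Sat  2252: Thu/Mon  2253: Sat/Tue  2254: Sun/Wed  2255: Mon/Thu  2256: Tue/Sat  2257: Thu/Sun  2258: Fri/Mon  2259: Sat/Tue  2260: Sun/Thu ✓  2261: Tue/Fri  2262: Wed/Sat  …(16 more)…  2279: Wed/Sat  2280: Thu/Mon  2281: Sat/Tue  2282: Sun/Wed  2283: Mon/Thu  2284: Tue/Sat  2285: Thu/Sun  2286: Fri/Mon  2287: Sat/Tue  2288: Sun/Thu ✓  2289: Tue/Fri  2290: Wed/Sat  2291: Thu/Sun  2292: Fri/Tue
Both conditions hold in: 2260, 2288 — 2.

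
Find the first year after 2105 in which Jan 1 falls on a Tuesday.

2109

Jan 1 advances by 2 weekdays after a leap year and by 1 after a common year.
2105: Jan 1 is Thursday.
2106: Friday
2107: Saturday
2108: Sunday (leap)
2109: Tuesday
2109 begins on a Tuesday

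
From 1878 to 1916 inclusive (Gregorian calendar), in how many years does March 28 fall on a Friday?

5

Track March 28's weekday year by year (advancing +1, or +2 across a Feb 29):
  1878: Thu  1879: Fri (+1) ✓  1880: Sun (+2)  1881: Mon (+1)  1882: Tue (+1)
  1883: Wed (+1)  1884: Fri (+2) ✓  1885: Sat (+1)  1886: Sun (+1)  1887: Mon (+1)
  1888: Wed (+2)  1889: Thu (+1)  1890: Fri (+1) ✓  1891: Sat (+1)  … (11 more years) …
  1903: Sat (+1)  1904: Mon (+2)  1905: Tue (+1)  1906: Wed (+1)  1907: Thu (+1)
  1908: Sat (+2)  1909: Sun (+1)  1910: Mon (+1)  1911: Tue (+1)  1912: Thu (+2)
  1913: Fri (+1) ✓  1914: Sat (+1)  1915: Sun (+1)  1916: Tue (+2)
Friday years: 1879, 1884, 1890, 1902, 1913 — 5 in total.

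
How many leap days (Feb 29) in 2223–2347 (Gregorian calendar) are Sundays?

4

Leap years in 2223–2347: 30 of them.
Feb 29 weekday advances by 5 (mod 7) from one leap year to the next four years later (or differs when a century non-leap intervenes).
Leap-day weekdays: 2224:Sun✓ 2228:Fri 2232:Wed 2236:Mon 2240:Sat 2244:Thu 2248:Tue 2252:Sun✓ 2256:Fri 2260:Wed 2264:Mon 2268:Sat 2272:Thu …(4 more)… 2292:Mon 2296:Sat 2304:Mon 2308:Sat 2312:Thu 2316:Tue 2320:Sun✓ 2324:Fri 2328:Wed 2332:Mon 2336:Sat 2340:Thu 2344:Tue
Sunday: 2224, 2252, 2280, 2320 → 4.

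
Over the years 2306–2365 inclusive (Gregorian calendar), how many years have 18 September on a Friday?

Track 18 September's weekday year by year (advancing +1, or +2 across a Feb 29):
  2306: Tue  2307: Wed (+1)  2308: Fri (+2) ✓  2309: Sat (+1)  2310: Sun (+1)
  2311: Mon (+1)  2312: Wed (+2)  2313: Thu (+1)  2314: Fri (+1) ✓  2315: Sat (+1)
  2316: Mon (+2)  2317: Tue (+1)  2318: Wed (+1)  2319: Thu (+1)  … (32 more years) …
  2352: Thu (+2)  2353: Fri (+1) ✓  2354: Sat (+1)  2355: Sun (+1)  2356: Tue (+2)
  2357: Wed (+1)  2358: Thu (+1)  2359: Fri (+1) ✓  2360: Sun (+2)  2361: Mon (+1)
  2362: Tue (+1)  2363: Wed (+1)  2364: Fri (+2) ✓  2365: Sat (+1)
Friday years: 2308, 2314, 2325, 2331, 2336, 2342, 2353, 2359, 2364 — 9 in total.

9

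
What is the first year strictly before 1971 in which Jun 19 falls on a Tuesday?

1962

From one year to the next, a fixed date's weekday advances by 1, or by 2 when a Feb 29 lies between the two dates.
1971: June 19 is Saturday.
1970: Friday (−1)
1969: Thursday (−1)
1968: Wednesday (−1)
1967: Monday (−2)
1966: Sunday (−1)
1965: Saturday (−1)
1964: Friday (−1)
1963: Wednesday (−2)
1962: Tuesday (−1)
Jun 19 falls on a Tuesday in 1962.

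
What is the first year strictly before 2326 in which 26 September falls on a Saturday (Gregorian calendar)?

2325

From one year to the next, a fixed date's weekday advances by 1, or by 2 when a Feb 29 lies between the two dates.
2326: September 26 is Sunday.
2325: Saturday (−1)
26 September falls on a Saturday in 2325.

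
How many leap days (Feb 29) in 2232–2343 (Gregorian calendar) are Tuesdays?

3

Leap years in 2232–2343: 27 of them.
Feb 29 weekday advances by 5 (mod 7) from one leap year to the next four years later (or differs when a century non-leap intervenes).
Leap-day weekdays: 2232:Wed 2236:Mon 2240:Sat 2244:Thu 2248:Tue✓ 2252:Sun 2256:Fri 2260:Wed 2264:Mon 2268:Sat 2272:Thu 2276:Tue✓ 2280:Sun 2284:Fri 2288:Wed 2292:Mon 2296:Sat 2304:Mon 2308:Sat 2312:Thu 2316:Tue✓ 2320:Sun 2324:Fri 2328:Wed 2332:Mon 2336:Sat 2340:Thu
Tuesday: 2248, 2276, 2316 → 3.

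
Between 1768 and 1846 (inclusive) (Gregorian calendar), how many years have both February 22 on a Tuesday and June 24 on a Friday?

8

Check each year's weekday for February 22 and June 24:
  1768: Mon/Fri  1769: Wed/Sat  1770: Thu/Sun  1771: Fri/Mon  1772: Sat/Wed  1773: Mon/Thu  1774: Tue/Fri ✓  1775: Wed/Sat  1776: Thu/Mon  1777: Sat/Tue  1778: Sun/Wed  1779: Mon/Thu  1780: Tue/Sat  1781: Thu/Sun  …(51 more)…  1833: Fri/Mon  1834: Sat/Tue  1835: Sun/Wed  1836: Mon/Fri  1837: Wed/Sat  1838: Thu/Sun  1839: Fri/Mon  1840: Sat/Wed  1841: Mon/Thu  1842: Tue/Fri ✓  1843: Wed/Sat  1844: Thu/Mon  1845: Sat/Tue  1846: Sun/Wed
Both conditions hold in: 1774, 1785, 1791, 1803, 1814, 1825, 1831, 1842 — 8.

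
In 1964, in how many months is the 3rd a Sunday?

Check the 3rd of each month of 1964: Jan 3: Fri, Feb 3: Mon, Mar 3: Tue, Apr 3: Fri, May 3: Sun, Jun 3: Wed, Jul 3: Fri, Aug 3: Mon, Sep 3: Thu, Oct 3: Sat, Nov 3: Tue, Dec 3: Thu.
Sunday occurs in May — 1 month.

1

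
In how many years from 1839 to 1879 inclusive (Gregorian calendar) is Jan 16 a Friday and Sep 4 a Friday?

4

Check each year's weekday for Jan 16 and Sep 4:
  1839: Wed/Wed  1840: Thu/Fri  1841: Sat/Sat  1842: Sun/Sun  1843: Mon/Mon  1844: Tue/Wed  1845: Thu/Thu  1846: Fri/Fri ✓  1847: Sat/Sat  1848: Sun/Mon  1849: Tue/Tue  1850: Wed/Wed  1851: Thu/Thu  1852: Fri/Sat  …(13 more)…  1866: Tue/Tue  1867: Wed/Wed  1868: Thu/Fri  1869: Sat/Sat  1870: Sun/Sun  1871: Mon/Mon  1872: Tue/Wed  1873: Thu/Thu  1874: Fri/Fri ✓  1875: Sat/Sat  1876: Sun/Mon  1877: Tue/Tue  1878: Wed/Wed  1879: Thu/Thu
Both conditions hold in: 1846, 1857, 1863, 1874 — 4.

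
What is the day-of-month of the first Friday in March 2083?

5

March 1, 2083 is a Monday, so the first Friday is the 5th.
The first Friday is 5 + 0 = 5.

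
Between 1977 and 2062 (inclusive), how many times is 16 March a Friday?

Track 16 March's weekday year by year (advancing +1, or +2 across a Feb 29):
  1977: Wed  1978: Thu (+1)  1979: Fri (+1) ✓  1980: Sun (+2)  1981: Mon (+1)
  1982: Tue (+1)  1983: Wed (+1)  1984: Fri (+2) ✓  1985: Sat (+1)  1986: Sun (+1)
  1987: Mon (+1)  1988: Wed (+2)  1989: Thu (+1)  1990: Fri (+1) ✓  … (58 more years) …
  2049: Tue (+1)  2050: Wed (+1)  2051: Thu (+1)  2052: Sat (+2)  2053: Sun (+1)
  2054: Mon (+1)  2055: Tue (+1)  2056: Thu (+2)  2057: Fri (+1) ✓  2058: Sat (+1)
  2059: Sun (+1)  2060: Tue (+2)  2061: Wed (+1)  2062: Thu (+1)
Friday years: 1979, 1984, 1990, 2001, 2007, 2012, 2018, 2029, 2035, 2040, 2046, 2057 — 12 in total.

12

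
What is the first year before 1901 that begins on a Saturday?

1898

Jan 1 advances by 2 weekdays after a leap year and by 1 after a common year.
1901: Jan 1 is Tuesday.
1900: Monday
1899: Sunday
1898: Saturday
1898 begins on a Saturday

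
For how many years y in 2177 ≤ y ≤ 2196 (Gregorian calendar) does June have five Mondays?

7

June has 30 days; it has five Mondays when Monday falls among the first (month-length − 28) days — i.e. when June 1 is one of Monday/Sunday.
June 1 by year: 2177:Sun✓ 2178:Mon✓ 2179:Tue 2180:Thu 2181:Fri 2182:Sat 2183:Sun✓ 2184:Tue 2185:Wed 2186:Thu 2187:Fri 2188:Sun✓ 2189:Mon✓ 2190:Tue 2191:Wed 2192:Fri 2193:Sat 2194:Sun✓ 2195:Mon✓ 2196:Wed
Years with five Mondays: 2177, 2178, 2183, 2188, 2189, 2194, 2195 → 7.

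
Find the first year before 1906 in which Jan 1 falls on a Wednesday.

1902

Jan 1 advances by 2 weekdays after a leap year and by 1 after a common year.
1906: Jan 1 is Monday.
1905: Sunday
1904: Friday (leap)
1903: Thursday
1902: Wednesday
1902 begins on a Wednesday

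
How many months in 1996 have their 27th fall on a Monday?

1

Check the 27th of each month of 1996: Jan 27: Sat, Feb 27: Tue, Mar 27: Wed, Apr 27: Sat, May 27: Mon, Jun 27: Thu, Jul 27: Sat, Aug 27: Tue, Sep 27: Fri, Oct 27: Sun, Nov 27: Wed, Dec 27: Fri.
Monday occurs in May — 1 month.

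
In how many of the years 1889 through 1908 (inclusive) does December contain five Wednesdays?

December has 31 days; it has five Wednesdays when Wednesday falls among the first (month-length − 28) days — i.e. when December 1 is one of Wednesday/Tuesday/Monday.
December 1 by year: 1889:Sun 1890:Mon✓ 1891:Tue✓ 1892:Thu 1893:Fri 1894:Sat 1895:Sun 1896:Tue✓ 1897:Wed✓ 1898:Thu 1899:Fri 1900:Sat 1901:Sun 1902:Mon✓ 1903:Tue✓ 1904:Thu 1905:Fri 1906:Sat 1907:Sun 1908:Tue✓
Years with five Wednesdays: 1890, 1891, 1896, 1897, 1902, 1903, 1908 → 7.

7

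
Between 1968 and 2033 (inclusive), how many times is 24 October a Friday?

10

Track 24 October's weekday year by year (advancing +1, or +2 across a Feb 29):
  1968: Thu  1969: Fri (+1) ✓  1970: Sat (+1)  1971: Sun (+1)  1972: Tue (+2)
  1973: Wed (+1)  1974: Thu (+1)  1975: Fri (+1) ✓  1976: Sun (+2)  1977: Mon (+1)
  1978: Tue (+1)  1979: Wed (+1)  1980: Fri (+2) ✓  1981: Sat (+1)  … (38 more years) …
  2020: Sat (+2)  2021: Sun (+1)  2022: Mon (+1)  2023: Tue (+1)  2024: Thu (+2)
  2025: Fri (+1) ✓  2026: Sat (+1)  2027: Sun (+1)  2028: Tue (+2)  2029: Wed (+1)
  2030: Thu (+1)  2031: Fri (+1) ✓  2032: Sun (+2)  2033: Mon (+1)
Friday years: 1969, 1975, 1980, 1986, 1997, 2003, 2008, 2014, 2025, 2031 — 10 in total.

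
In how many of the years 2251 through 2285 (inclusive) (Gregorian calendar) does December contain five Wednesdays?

16

December has 31 days; it has five Wednesdays when Wednesday falls among the first (month-length − 28) days — i.e. when December 1 is one of Wednesday/Tuesday/Monday.
December 1 by year: 2251:Mon✓ 2252:Wed✓ 2253:Thu 2254:Fri 2255:Sat 2256:Mon✓ 2257:Tue✓ 2258:Wed✓ 2259:Thu 2260:Sat 2261:Sun 2262:Mon✓ 2263:Tue✓ 2264:Thu 2265:Fri …(5 more)… 2271:Fri 2272:Sun 2273:Mon✓ 2274:Tue✓ 2275:Wed✓ 2276:Fri 2277:Sat 2278:Sun 2279:Mon✓ 2280:Wed✓ 2281:Thu 2282:Fri 2283:Sat 2284:Mon✓ 2285:Tue✓
Years with five Wednesdays: 2251, 2252, 2256, 2257, 2258, 2262, 2263, 2268, 2269, 2273, 2274, 2275, 2279, 2280, 2284, 2285 → 16.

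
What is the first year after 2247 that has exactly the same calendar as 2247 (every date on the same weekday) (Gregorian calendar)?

2258

Two years share a calendar iff Jan 1 falls on the same weekday and both are leap or both are common. 2247: Jan 1 is Friday, common year.
2248: Jan 1 Saturday, leap
2249: Jan 1 Monday, common
2250: Jan 1 Tuesday, common
2251: Jan 1 Wednesday, common
2252: Jan 1 Thursday, leap
2253: Jan 1 Saturday, common
2254: Jan 1 Sunday, common
2255: Jan 1 Monday, common
2256: Jan 1 Tuesday, leap
2257: Jan 1 Thursday, common
2258: Jan 1 Friday, common
2258 matches on both conditions.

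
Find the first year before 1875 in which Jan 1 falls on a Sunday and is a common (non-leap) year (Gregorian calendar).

1871

Jan 1 advances by 2 weekdays after a leap year and by 1 after a common year.
1875: Jan 1 is Friday.
1874: Thursday
1873: Wednesday
1872: Monday (leap)
1871: Sunday
1871 begins on a Sunday and is a common year.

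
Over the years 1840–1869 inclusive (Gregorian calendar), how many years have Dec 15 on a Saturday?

Track Dec 15's weekday year by year (advancing +1, or +2 across a Feb 29):
  1840: Tue  1841: Wed (+1)  1842: Thu (+1)  1843: Fri (+1)  1844: Sun (+2)
  1845: Mon (+1)  1846: Tue (+1)  1847: Wed (+1)  1848: Fri (+2)  1849: Sat (+1) ✓
  1850: Sun (+1)  1851: Mon (+1)  1852: Wed (+2)  1853: Thu (+1)  1854: Fri (+1)
  1855: Sat (+1) ✓  1856: Mon (+2)  1857: Tue (+1)  1858: Wed (+1)  1859: Thu (+1)
  1860: Sat (+2) ✓  1861: Sun (+1)  1862: Mon (+1)  1863: Tue (+1)  1864: Thu (+2)
  1865: Fri (+1)  1866: Sat (+1) ✓  1867: Sun (+1)  1868: Tue (+2)  1869: Wed (+1)
Saturday years: 1849, 1855, 1860, 1866 — 4 in total.

4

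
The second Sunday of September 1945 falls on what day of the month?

9

September 1, 1945 is a Saturday, so the first Sunday is the 2nd.
The second Sunday is 2 + 7 = 9.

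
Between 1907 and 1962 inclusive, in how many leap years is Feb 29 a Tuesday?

2

Leap years in 1907–1962: 14 of them.
Feb 29 weekday advances by 5 (mod 7) from one leap year to the next four years later (or differs when a century non-leap intervenes).
Leap-day weekdays: 1908:Sat 1912:Thu 1916:Tue✓ 1920:Sun 1924:Fri 1928:Wed 1932:Mon 1936:Sat 1940:Thu 1944:Tue✓ 1948:Sun 1952:Fri 1956:Wed 1960:Mon
Tuesday: 1916, 1944 → 2.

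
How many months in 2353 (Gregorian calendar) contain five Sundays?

A month of length L has five Sundays iff its first Sunday is on day ≤ L−28 (so day 1–3 in a 31-day month, 1–2 in a 30-day month, day 1 in a leap February).
Checking each month of 2353: Jan starts Thu (31d); Feb starts Sun (28d); Mar starts Sun (31d) ✓; Apr starts Wed (30d); May starts Fri (31d) ✓; Jun starts Mon (30d); Jul starts Wed (31d); Aug starts Sat (31d) ✓; Sep starts Tue (30d); Oct starts Thu (31d); Nov starts Sun (30d) ✓; Dec starts Tue (31d).
Five-Sunday months: March, May, August, November → 4.

4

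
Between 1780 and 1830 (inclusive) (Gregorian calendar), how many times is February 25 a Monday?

8

Track February 25's weekday year by year (advancing +1, or +2 across a Feb 29):
  1780: Fri  1781: Sun (+2)  1782: Mon (+1) ✓  1783: Tue (+1)  1784: Wed (+1)
  1785: Fri (+2)  1786: Sat (+1)  1787: Sun (+1)  1788: Mon (+1) ✓  1789: Wed (+2)
  1790: Thu (+1)  1791: Fri (+1)  1792: Sat (+1)  1793: Mon (+2) ✓  … (23 more years) …
  1817: Tue (+2)  1818: Wed (+1)  1819: Thu (+1)  1820: Fri (+1)  1821: Sun (+2)
  1822: Mon (+1) ✓  1823: Tue (+1)  1824: Wed (+1)  1825: Fri (+2)  1826: Sat (+1)
  1827: Sun (+1)  1828: Mon (+1) ✓  1829: Wed (+2)  1830: Thu (+1)
Monday years: 1782, 1788, 1793, 1799, 1805, 1811, 1822, 1828 — 8 in total.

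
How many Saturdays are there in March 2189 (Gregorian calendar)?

March 2189 has 31 days and begins on Sunday.
The first Saturday is March 7.
Saturdays fall on 7, 14, 21, 28 — that's 4.

4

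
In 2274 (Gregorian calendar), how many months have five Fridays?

4

A month of length L has five Fridays iff its first Friday is on day ≤ L−28 (so day 1–3 in a 31-day month, 1–2 in a 30-day month, day 1 in a leap February).
Checking each month of 2274: Jan starts Thu (31d) ✓; Feb starts Sun (28d); Mar starts Sun (31d); Apr starts Wed (30d); May starts Fri (31d) ✓; Jun starts Mon (30d); Jul starts Wed (31d) ✓; Aug starts Sat (31d); Sep starts Tue (30d); Oct starts Thu (31d) ✓; Nov starts Sun (30d); Dec starts Tue (31d).
Five-Friday months: January, May, July, October → 4.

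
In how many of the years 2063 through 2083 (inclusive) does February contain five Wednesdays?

February has 28 days (29 in leap years); it has five Wednesdays when Wednesday falls among the first (month-length − 28) days — i.e. when February 1 is Wednesday in a leap year (never in a common year).
February 1 by year: 2063:Thu 2064:Fri 2065:Sun 2066:Mon 2067:Tue 2068:Wed✓ 2069:Fri 2070:Sat 2071:Sun 2072:Mon 2073:Wed 2074:Thu 2075:Fri 2076:Sat 2077:Mon 2078:Tue 2079:Wed 2080:Thu 2081:Sat 2082:Sun 2083:Mon
Years with five Wednesdays: 2068 → 1.

1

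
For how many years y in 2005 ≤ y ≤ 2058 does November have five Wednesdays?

16

November has 30 days; it has five Wednesdays when Wednesday falls among the first (month-length − 28) days — i.e. when November 1 is one of Wednesday/Tuesday.
November 1 by year: 2005:Tue✓ 2006:Wed✓ 2007:Thu 2008:Sat 2009:Sun 2010:Mon 2011:Tue✓ 2012:Thu 2013:Fri 2014:Sat 2015:Sun 2016:Tue✓ 2017:Wed✓ 2018:Thu 2019:Fri …(24 more)… 2044:Tue✓ 2045:Wed✓ 2046:Thu 2047:Fri 2048:Sun 2049:Mon 2050:Tue✓ 2051:Wed✓ 2052:Fri 2053:Sat 2054:Sun 2055:Mon 2056:Wed✓ 2057:Thu 2058:Fri
Years with five Wednesdays: 2005, 2006, 2011, 2016, 2017, 2022, 2023, 2028, 2033, 2034, 2039, 2044, 2045, 2050, 2051, 2056 → 16.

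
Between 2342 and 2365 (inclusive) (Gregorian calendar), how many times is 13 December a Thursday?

4

Track 13 December's weekday year by year (advancing +1, or +2 across a Feb 29):
  2342: Sun  2343: Mon (+1)  2344: Wed (+2)  2345: Thu (+1) ✓  2346: Fri (+1)
  2347: Sat (+1)  2348: Mon (+2)  2349: Tue (+1)  2350: Wed (+1)  2351: Thu (+1) ✓
  2352: Sat (+2)  2353: Sun (+1)  2354: Mon (+1)  2355: Tue (+1)  2356: Thu (+2) ✓
  2357: Fri (+1)  2358: Sat (+1)  2359: Sun (+1)  2360: Tue (+2)  2361: Wed (+1)
  2362: Thu (+1) ✓  2363: Fri (+1)  2364: Sun (+2)  2365: Mon (+1)
Thursday years: 2345, 2351, 2356, 2362 — 4 in total.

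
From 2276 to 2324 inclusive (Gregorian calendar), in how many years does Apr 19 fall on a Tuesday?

7

Track Apr 19's weekday year by year (advancing +1, or +2 across a Feb 29):
  2276: Wed  2277: Thu (+1)  2278: Fri (+1)  2279: Sat (+1)  2280: Mon (+2)
  2281: Tue (+1) ✓  2282: Wed (+1)  2283: Thu (+1)  2284: Sat (+2)  2285: Sun (+1)
  2286: Mon (+1)  2287: Tue (+1) ✓  2288: Thu (+2)  2289: Fri (+1)  … (21 more years) …
  2311: Wed (+1)  2312: Fri (+2)  2313: Sat (+1)  2314: Sun (+1)  2315: Mon (+1)
  2316: Wed (+2)  2317: Thu (+1)  2318: Fri (+1)  2319: Sat (+1)  2320: Mon (+2)
  2321: Tue (+1) ✓  2322: Wed (+1)  2323: Thu (+1)  2324: Sat (+2)
Tuesday years: 2281, 2287, 2292, 2298, 2304, 2310, 2321 — 7 in total.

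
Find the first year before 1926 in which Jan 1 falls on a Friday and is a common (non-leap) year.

Jan 1 advances by 2 weekdays after a leap year and by 1 after a common year.
1926: Jan 1 is Friday.
1925: Thursday
1924: Tuesday (leap)
1923: Monday
1922: Sunday
1921: Saturday
1920: Thursday (leap)
1919: Wednesday
1918: Tuesday
1917: Monday
1916: Saturday (leap)
1915: Friday
1915 begins on a Friday and is a common year.

1915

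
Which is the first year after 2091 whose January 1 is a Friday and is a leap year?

Jan 1 advances by 2 weekdays after a leap year and by 1 after a common year.
2091: Jan 1 is Monday.
2092: Tuesday (leap)
2093: Thursday
2094: Friday
2095: Saturday
2096: Sunday (leap)
2097: Tuesday
2098: Wednesday
2099: Thursday
2100: Friday
2101: Saturday
2102: Sunday
2103: Monday
2104: Tuesday (leap)
2105: Thursday
2106: Friday
2107: Saturday
2108: Sunday (leap)
2109: Tuesday
2110: Wednesday
2111: Thursday
2112: Friday (leap)
2112 begins on a Friday and is a leap year.

2112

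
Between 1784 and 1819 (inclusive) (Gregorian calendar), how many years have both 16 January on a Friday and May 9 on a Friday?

0

Check each year's weekday for 16 January and May 9:
  1784: Fri/Sun  1785: Sun/Mon  1786: Mon/Tue  1787: Tue/Wed  1788: Wed/Fri  1789: Fri/Sat  1790: Sat/Sun  1791: Sun/Mon  1792: Mon/Wed  1793: Wed/Thu  1794: Thu/Fri  1795: Fri/Sat  1796: Sat/Mon  1797: Mon/Tue  …(8 more)…  1806: Thu/Fri  1807: Fri/Sat  1808: Sat/Mon  1809: Mon/Tue  1810: Tue/Wed  1811: Wed/Thu  1812: Thu/Sat  1813: Sat/Sun  1814: Sun/Mon  1815: Mon/Tue  1816: Tue/Thu  1817: Thu/Fri  1818: Fri/Sat  1819: Sat/Sun
Both conditions hold in: no year — 0.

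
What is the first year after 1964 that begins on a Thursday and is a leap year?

Jan 1 advances by 2 weekdays after a leap year and by 1 after a common year.
1964: Jan 1 is Wednesday (leap).
1965: Friday
1966: Saturday
1967: Sunday
1968: Monday (leap)
1969: Wednesday
1970: Thursday
1971: Friday
1972: Saturday (leap)
1973: Monday
1974: Tuesday
1975: Wednesday
1976: Thursday (leap)
1976 begins on a Thursday and is a leap year.

1976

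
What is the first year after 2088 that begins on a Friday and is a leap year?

2112

Jan 1 advances by 2 weekdays after a leap year and by 1 after a common year.
2088: Jan 1 is Thursday (leap).
2089: Saturday
2090: Sunday
2091: Monday
2092: Tuesday (leap)
2093: Thursday
2094: Friday
2095: Saturday
2096: Sunday (leap)
2097: Tuesday
2098: Wednesday
2099: Thursday
2100: Friday
2101: Saturday
2102: Sunday
2103: Monday
2104: Tuesday (leap)
2105: Thursday
2106: Friday
2107: Saturday
2108: Sunday (leap)
2109: Tuesday
2110: Wednesday
2111: Thursday
2112: Friday (leap)
2112 begins on a Friday and is a leap year.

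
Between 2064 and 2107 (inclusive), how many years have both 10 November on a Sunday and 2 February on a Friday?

1

Check each year's weekday for 10 November and 2 February:
  2064: Mon/Sat  2065: Tue/Mon  2066: Wed/Tue  2067: Thu/Wed  2068: Sat/Thu  2069: Sun/Sat  2070: Mon/Sun  2071: Tue/Mon  2072: Thu/Tue  2073: Fri/Thu  2074: Sat/Fri  2075: Sun/Sat  2076: Tue/Sun  2077: Wed/Tue  …(16 more)…  2094: Wed/Tue  2095: Thu/Wed  2096: Sat/Thu  2097: Sun/Sat  2098: Mon/Sun  2099: Tue/Mon  2100: Wed/Tue  2101: Thu/Wed  2102: Fri/Thu  2103: Sat/Fri  2104: Mon/Sat  2105: Tue/Mon  2106: Wed/Tue  2107: Thu/Wed
Both conditions hold in: 2080 — 1.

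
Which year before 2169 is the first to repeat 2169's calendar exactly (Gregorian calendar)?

2158

Two years share a calendar iff Jan 1 falls on the same weekday and both are leap or both are common. 2169: Jan 1 is Sunday, common year.
2168: Jan 1 Friday, leap
2167: Jan 1 Thursday, common
2166: Jan 1 Wednesday, common
2165: Jan 1 Tuesday, common
2164: Jan 1 Sunday, leap
2163: Jan 1 Saturday, common
2162: Jan 1 Friday, common
2161: Jan 1 Thursday, common
2160: Jan 1 Tuesday, leap
2159: Jan 1 Monday, common
2158: Jan 1 Sunday, common
2158 matches on both conditions.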